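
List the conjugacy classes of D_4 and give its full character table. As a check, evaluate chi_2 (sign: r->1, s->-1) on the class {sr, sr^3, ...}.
Conjugacy classes: {e} of size 1, {r^2} of size 1, {r^1, r^3} of size 2, {s, sr^2, ...} of size 2, {sr, sr^3, ...} of size 2.
Character table:
  irrep \ class              {e} (size 1)  {r^2} (size 1)  {r^1, r^3} (size 2)  {s, sr^2, ...} (size 2)  {sr, sr^3, ...} (size 2)
  chi_1 (triv)               1             1               1                    1                        1                       
  chi_2 (sign: r->1, s->-1)  1             1               1                    -1                       -1                      
  chi_3 (r->-1, s->1)        1             1               -1                   1                        -1                      
  chi_4 (r->-1, s->-1)       1             1               -1                   -1                       1                       
  chi_5 (2d, j=1)            2             -2              0                    0                        0                       

Spot check: chi_2 (sign: r->1, s->-1) on {sr, sr^3, ...} = -1.

Working: D_4 has order 2*4 = 8 with 5 conjugacy classes, hence 5 irreducibles. Sum of squared dims 1 + 1 + 1 + 1 + 4 = 8 = |G|. Linear characters come from the abelianisation; the 2-dimensional irreps have character r^k -> 2*cos(2*pi*j*k/4), reflections -> 0.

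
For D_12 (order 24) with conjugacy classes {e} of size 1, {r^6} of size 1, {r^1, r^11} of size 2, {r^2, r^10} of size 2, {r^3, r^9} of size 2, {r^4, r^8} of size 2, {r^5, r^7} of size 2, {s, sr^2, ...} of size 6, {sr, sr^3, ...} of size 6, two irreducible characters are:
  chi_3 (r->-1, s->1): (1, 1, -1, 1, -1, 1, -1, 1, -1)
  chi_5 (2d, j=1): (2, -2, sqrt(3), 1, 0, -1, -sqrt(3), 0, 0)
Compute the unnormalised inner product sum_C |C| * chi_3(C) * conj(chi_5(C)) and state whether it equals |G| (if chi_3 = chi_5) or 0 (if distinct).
Sum = 0; so <chi_3, chi_5> = 0 (distinct irreducibles are orthogonal).

Solution. Compute term by term over conjugacy classes (|C| * chi_3(C) * conj(chi_5(C))):
  1*(1)*conj(2) + 1*(1)*conj(-2) + 2*(-1)*conj(sqrt(3)) + 2*(1)*conj(1) + 2*(-1)*conj(0) + 2*(1)*conj(-1) + 2*(-1)*conj(-sqrt(3)) + 6*(1)*conj(0) + 6*(-1)*conj(0)
  = (2) + (-2) + (-2*sqrt(3)) + (2) + (0) + (-2) + (2*sqrt(3)) + (0) + (0)
  = 0.
Dividing by |G| = 24 gives 0/24 = 0, matching the row-orthogonality relation <chi_3, chi_5> = [chi_3 = chi_5].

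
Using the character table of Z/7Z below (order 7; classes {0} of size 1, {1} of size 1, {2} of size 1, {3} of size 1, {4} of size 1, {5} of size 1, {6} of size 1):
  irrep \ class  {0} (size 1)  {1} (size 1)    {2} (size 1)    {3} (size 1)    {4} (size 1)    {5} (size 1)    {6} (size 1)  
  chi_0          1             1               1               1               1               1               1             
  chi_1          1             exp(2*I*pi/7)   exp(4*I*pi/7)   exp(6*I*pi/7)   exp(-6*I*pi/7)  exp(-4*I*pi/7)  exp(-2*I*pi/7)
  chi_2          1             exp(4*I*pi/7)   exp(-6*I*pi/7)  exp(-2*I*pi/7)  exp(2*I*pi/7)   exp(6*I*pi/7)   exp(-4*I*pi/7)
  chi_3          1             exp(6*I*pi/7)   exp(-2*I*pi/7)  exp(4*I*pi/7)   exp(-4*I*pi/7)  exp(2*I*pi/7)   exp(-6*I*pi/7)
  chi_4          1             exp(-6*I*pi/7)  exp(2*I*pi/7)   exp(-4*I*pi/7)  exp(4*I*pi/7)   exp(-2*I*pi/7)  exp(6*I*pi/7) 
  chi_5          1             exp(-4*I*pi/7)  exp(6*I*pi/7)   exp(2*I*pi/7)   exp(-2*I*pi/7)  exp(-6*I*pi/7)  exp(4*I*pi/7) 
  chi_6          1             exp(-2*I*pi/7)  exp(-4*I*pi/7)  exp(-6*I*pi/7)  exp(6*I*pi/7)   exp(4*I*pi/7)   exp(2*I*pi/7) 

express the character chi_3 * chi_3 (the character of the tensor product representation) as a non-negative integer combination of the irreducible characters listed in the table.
chi_3 tensor chi_3 = chi_6 (all other irreducibles have multiplicity 0).

Justification: The character of a tensor product is the pointwise product (chi_3 * chi_3)(C) = chi_3(C) * chi_3(C):
  {0}: (1)*(1), {1}: (exp(6*I*pi/7))*(exp(6*I*pi/7)), {2}: (exp(-2*I*pi/7))*(exp(-2*I*pi/7)), {3}: (exp(4*I*pi/7))*(exp(4*I*pi/7)), {4}: (exp(-4*I*pi/7))*(exp(-4*I*pi/7)), {5}: (exp(2*I*pi/7))*(exp(2*I*pi/7)), {6}: (exp(-6*I*pi/7))*(exp(-6*I*pi/7))
so (chi_3 * chi_3) takes values
  {0} -> 1, {1} -> exp(-2*I*pi/7), {2} -> exp(-4*I*pi/7), {3} -> exp(-6*I*pi/7), {4} -> exp(6*I*pi/7), {5} -> exp(4*I*pi/7), {6} -> exp(2*I*pi/7).
Now take the inner product of this character with each irreducible chi from the table, <chi_3*chi_3, chi> = (1/7) sum_C |C| (chi_3*chi_3)(C) conj(chi(C)):
  <chi_3*chi_3, chi_0> = (1/7)[1*(1)*conj(1) + 1*(exp(-2*I*pi/7))*conj(1) + 1*(exp(-4*I*pi/7))*conj(1) + 1*(exp(-6*I*pi/7))*conj(1) + 1*(exp(6*I*pi/7))*conj(1) + 1*(exp(4*I*pi/7))*conj(1) + 1*(exp(2*I*pi/7))*conj(1)]
      = (1/7)[(1) + (exp(-2*I*pi/7)) + (exp(-4*I*pi/7)) + (exp(-6*I*pi/7)) + (exp(6*I*pi/7)) + (exp(4*I*pi/7)) + (exp(2*I*pi/7))] = 0/7 = 0
  <chi_3*chi_3, chi_1> = (1/7)[1*(1)*conj(1) + 1*(exp(-2*I*pi/7))*conj(exp(2*I*pi/7)) + 1*(exp(-4*I*pi/7))*conj(exp(4*I*pi/7)) + 1*(exp(-6*I*pi/7))*conj(exp(6*I*pi/7)) + 1*(exp(6*I*pi/7))*conj(exp(-6*I*pi/7)) + 1*(exp(4*I*pi/7))*conj(exp(-4*I*pi/7)) + 1*(exp(2*I*pi/7))*conj(exp(-2*I*pi/7))]
      = (1/7)[(1) + (exp(-4*I*pi/7)) + (exp(6*I*pi/7)) + (exp(2*I*pi/7)) + (exp(-2*I*pi/7)) + (exp(-6*I*pi/7)) + (exp(4*I*pi/7))] = 0/7 = 0
  <chi_3*chi_3, chi_2> = (1/7)[1*(1)*conj(1) + 1*(exp(-2*I*pi/7))*conj(exp(4*I*pi/7)) + 1*(exp(-4*I*pi/7))*conj(exp(-6*I*pi/7)) + 1*(exp(-6*I*pi/7))*conj(exp(-2*I*pi/7)) + 1*(exp(6*I*pi/7))*conj(exp(2*I*pi/7)) + 1*(exp(4*I*pi/7))*conj(exp(6*I*pi/7)) + 1*(exp(2*I*pi/7))*conj(exp(-4*I*pi/7))]
      = (1/7)[(1) + (exp(-6*I*pi/7)) + (exp(2*I*pi/7)) + (exp(-4*I*pi/7)) + (exp(4*I*pi/7)) + (exp(-2*I*pi/7)) + (exp(6*I*pi/7))] = 0/7 = 0
  <chi_3*chi_3, chi_3> = (1/7)[1*(1)*conj(1) + 1*(exp(-2*I*pi/7))*conj(exp(6*I*pi/7)) + 1*(exp(-4*I*pi/7))*conj(exp(-2*I*pi/7)) + 1*(exp(-6*I*pi/7))*conj(exp(4*I*pi/7)) + 1*(exp(6*I*pi/7))*conj(exp(-4*I*pi/7)) + 1*(exp(4*I*pi/7))*conj(exp(2*I*pi/7)) + 1*(exp(2*I*pi/7))*conj(exp(-6*I*pi/7))]
      = (1/7)[(1) + (exp(6*I*pi/7)) + (exp(-2*I*pi/7)) + (exp(4*I*pi/7)) + (exp(-4*I*pi/7)) + (exp(2*I*pi/7)) + (exp(-6*I*pi/7))] = 0/7 = 0
  <chi_3*chi_3, chi_4> = (1/7)[1*(1)*conj(1) + 1*(exp(-2*I*pi/7))*conj(exp(-6*I*pi/7)) + 1*(exp(-4*I*pi/7))*conj(exp(2*I*pi/7)) + 1*(exp(-6*I*pi/7))*conj(exp(-4*I*pi/7)) + 1*(exp(6*I*pi/7))*conj(exp(4*I*pi/7)) + 1*(exp(4*I*pi/7))*conj(exp(-2*I*pi/7)) + 1*(exp(2*I*pi/7))*conj(exp(6*I*pi/7))]
      = (1/7)[(1) + (exp(4*I*pi/7)) + (exp(-6*I*pi/7)) + (exp(-2*I*pi/7)) + (exp(2*I*pi/7)) + (exp(6*I*pi/7)) + (exp(-4*I*pi/7))] = 0/7 = 0
  <chi_3*chi_3, chi_5> = (1/7)[1*(1)*conj(1) + 1*(exp(-2*I*pi/7))*conj(exp(-4*I*pi/7)) + 1*(exp(-4*I*pi/7))*conj(exp(6*I*pi/7)) + 1*(exp(-6*I*pi/7))*conj(exp(2*I*pi/7)) + 1*(exp(6*I*pi/7))*conj(exp(-2*I*pi/7)) + 1*(exp(4*I*pi/7))*conj(exp(-6*I*pi/7)) + 1*(exp(2*I*pi/7))*conj(exp(4*I*pi/7))]
      = (1/7)[(1) + (exp(2*I*pi/7)) + (exp(4*I*pi/7)) + (exp(6*I*pi/7)) + (exp(-6*I*pi/7)) + (exp(-4*I*pi/7)) + (exp(-2*I*pi/7))] = 0/7 = 0
  <chi_3*chi_3, chi_6> = (1/7)[1*(1)*conj(1) + 1*(exp(-2*I*pi/7))*conj(exp(-2*I*pi/7)) + 1*(exp(-4*I*pi/7))*conj(exp(-4*I*pi/7)) + 1*(exp(-6*I*pi/7))*conj(exp(-6*I*pi/7)) + 1*(exp(6*I*pi/7))*conj(exp(6*I*pi/7)) + 1*(exp(4*I*pi/7))*conj(exp(4*I*pi/7)) + 1*(exp(2*I*pi/7))*conj(exp(2*I*pi/7))]
      = (1/7)[(1) + (1) + (1) + (1) + (1) + (1) + (1)] = 7/7 = 1
(Exp terms are combined using exp(i*s)*conj(exp(i*t)) = exp(i*(s-t)), and sums of them are collapsed using the identity that for every m > 1 the m distinct m-th roots of unity sum to 0, e.g. 1 + exp(2*I*pi/3) + exp(-2*I*pi/3) = 0.)
Hence the multiplicities are chi_6: 1. Dimension check: dim(chi_3)*dim(chi_3) = 1*1 = 1 and sum (mult * dim) = 1*1 = 1.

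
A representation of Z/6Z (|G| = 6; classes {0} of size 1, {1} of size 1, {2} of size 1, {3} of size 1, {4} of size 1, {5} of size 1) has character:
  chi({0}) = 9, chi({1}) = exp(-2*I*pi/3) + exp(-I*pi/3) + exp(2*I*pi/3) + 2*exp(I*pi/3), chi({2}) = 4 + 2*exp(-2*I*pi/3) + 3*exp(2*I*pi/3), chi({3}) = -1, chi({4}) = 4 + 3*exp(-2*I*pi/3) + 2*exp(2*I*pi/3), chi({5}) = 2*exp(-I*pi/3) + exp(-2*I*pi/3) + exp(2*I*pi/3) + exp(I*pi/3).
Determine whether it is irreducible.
Not irreducible (reducible): <chi, chi> = 15 > 1.

Details: <chi, chi> = (1/|G|) sum_C |C| * |chi(C)|^2 = (1/6)[1*|9|^2 + 1*|exp(-2*I*pi/3) + exp(-I*pi/3) + exp(2*I*pi/3) + 2*exp(I*pi/3)|^2 + 1*|4 + 2*exp(-2*I*pi/3) + 3*exp(2*I*pi/3)|^2 + 1*|-1|^2 + 1*|4 + 3*exp(-2*I*pi/3) + 2*exp(2*I*pi/3)|^2 + 1*|2*exp(-I*pi/3) + exp(-2*I*pi/3) + exp(2*I*pi/3) + exp(I*pi/3)|^2]
  = (1/6)[(81) + (1) + (3) + (1) + (3) + (1)] = 90/6 = 15.
(Exp terms are combined using exp(i*s)*conj(exp(i*t)) = exp(i*(s-t)), and sums of them are collapsed using the identity that for every m > 1 the m distinct m-th roots of unity sum to 0, e.g. 1 + exp(2*I*pi/3) + exp(-2*I*pi/3) = 0.)
A character is irreducible iff <chi, chi> = 1, so this representation is reducible.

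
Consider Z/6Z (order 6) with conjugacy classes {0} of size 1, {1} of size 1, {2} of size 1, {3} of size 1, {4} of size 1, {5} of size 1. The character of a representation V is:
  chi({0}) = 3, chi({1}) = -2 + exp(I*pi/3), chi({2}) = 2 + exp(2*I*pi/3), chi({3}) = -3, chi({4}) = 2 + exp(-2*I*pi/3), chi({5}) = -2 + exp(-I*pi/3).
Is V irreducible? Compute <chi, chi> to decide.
Not irreducible (reducible): <chi, chi> = 5 > 1.

Why: <chi, chi> = (1/|G|) sum_C |C| * |chi(C)|^2 = (1/6)[1*|3|^2 + 1*|-2 + exp(I*pi/3)|^2 + 1*|2 + exp(2*I*pi/3)|^2 + 1*|-3|^2 + 1*|2 + exp(-2*I*pi/3)|^2 + 1*|-2 + exp(-I*pi/3)|^2]
  = (1/6)[(9) + (3) + (3) + (9) + (3) + (3)] = 30/6 = 5.
(Exp terms are combined using exp(i*s)*conj(exp(i*t)) = exp(i*(s-t)), and sums of them are collapsed using the identity that for every m > 1 the m distinct m-th roots of unity sum to 0, e.g. 1 + exp(2*I*pi/3) + exp(-2*I*pi/3) = 0.)
A character is irreducible iff <chi, chi> = 1, so this representation is reducible.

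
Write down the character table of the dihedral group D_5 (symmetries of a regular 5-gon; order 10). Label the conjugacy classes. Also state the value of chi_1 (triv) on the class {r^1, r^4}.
Conjugacy classes: {e} of size 1, {r^1, r^4} of size 2, {r^2, r^3} of size 2, {s, sr, ..., sr^4} of size 5.
Character table:
  irrep \ class              {e} (size 1)  {r^1, r^4} (size 2)  {r^2, r^3} (size 2)  {s, sr, ..., sr^4} (size 5)
  chi_1 (triv)               1             1                    1                    1                          
  chi_2 (sign: r->1, s->-1)  1             1                    1                    -1                         
  chi_3 (2d, j=1)            2             -1/2 + sqrt(5)/2     -sqrt(5)/2 - 1/2     0                          
  chi_4 (2d, j=2)            2             -sqrt(5)/2 - 1/2     -1/2 + sqrt(5)/2     0                          

Spot check: chi_1 (triv) on {r^1, r^4} = 1.

Details: D_5 has order 2*5 = 10 with 4 conjugacy classes, hence 4 irreducibles. Sum of squared dims 1 + 1 + 4 + 4 = 10 = |G|. Linear characters come from the abelianisation; the 2-dimensional irreps have character r^k -> 2*cos(2*pi*j*k/5), reflections -> 0.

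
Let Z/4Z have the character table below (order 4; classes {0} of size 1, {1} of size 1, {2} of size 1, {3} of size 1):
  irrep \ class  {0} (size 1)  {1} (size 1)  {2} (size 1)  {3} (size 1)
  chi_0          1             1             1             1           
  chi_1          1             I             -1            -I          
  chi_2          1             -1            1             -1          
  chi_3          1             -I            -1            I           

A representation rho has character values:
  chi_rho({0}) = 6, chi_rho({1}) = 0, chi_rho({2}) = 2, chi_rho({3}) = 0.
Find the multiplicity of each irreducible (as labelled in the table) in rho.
Multiplicities: chi_0: 2, chi_1: 1, chi_2: 2, chi_3: 1.

Derivation: Use <chi_rho, chi> = (1/|G|) sum_C |C| * chi_rho(C) * conj(chi(C)) with |G| = 4 for each irreducible chi in the table:
  <chi_rho, chi_0> = (1/4)[1*(6)*conj(1) + 1*(0)*conj(1) + 1*(2)*conj(1) + 1*(0)*conj(1)]
      = (1/4)[(6) + (0) + (2) + (0)] = 8/4 = 2
  <chi_rho, chi_1> = (1/4)[1*(6)*conj(1) + 1*(0)*conj(I) + 1*(2)*conj(-1) + 1*(0)*conj(-I)]
      = (1/4)[(6) + (0) + (-2) + (0)] = 4/4 = 1
  <chi_rho, chi_2> = (1/4)[1*(6)*conj(1) + 1*(0)*conj(-1) + 1*(2)*conj(1) + 1*(0)*conj(-1)]
      = (1/4)[(6) + (0) + (2) + (0)] = 8/4 = 2
  <chi_rho, chi_3> = (1/4)[1*(6)*conj(1) + 1*(0)*conj(-I) + 1*(2)*conj(-1) + 1*(0)*conj(I)]
      = (1/4)[(6) + (0) + (-2) + (0)] = 4/4 = 1
(Exp terms are combined using exp(i*s)*conj(exp(i*t)) = exp(i*(s-t)), and sums of them are collapsed using the identity that for every m > 1 the m distinct m-th roots of unity sum to 0, e.g. 1 + exp(2*I*pi/3) + exp(-2*I*pi/3) = 0.)
Dimension check: dim(rho) = sum (mult * dim) = 2*1 + 1*1 + 2*1 + 1*1 = 6 = chi_rho(e) = 6.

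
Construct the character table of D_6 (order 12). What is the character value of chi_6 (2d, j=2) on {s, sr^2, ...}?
Conjugacy classes: {e} of size 1, {r^3} of size 1, {r^1, r^5} of size 2, {r^2, r^4} of size 2, {s, sr^2, ...} of size 3, {sr, sr^3, ...} of size 3.
Character table:
  irrep \ class              {e} (size 1)  {r^3} (size 1)  {r^1, r^5} (size 2)  {r^2, r^4} (size 2)  {s, sr^2, ...} (size 3)  {sr, sr^3, ...} (size 3)
  chi_1 (triv)               1             1               1                    1                    1                        1                       
  chi_2 (sign: r->1, s->-1)  1             1               1                    1                    -1                       -1                      
  chi_3 (r->-1, s->1)        1             -1              -1                   1                    1                        -1                      
  chi_4 (r->-1, s->-1)       1             -1              -1                   1                    -1                       1                       
  chi_5 (2d, j=1)            2             -2              1                    -1                   0                        0                       
  chi_6 (2d, j=2)            2             2               -1                   -1                   0                        0                       

Spot check: chi_6 (2d, j=2) on {s, sr^2, ...} = 0.

D_6 has order 2*6 = 12 with 6 conjugacy classes, hence 6 irreducibles. Sum of squared dims 1 + 1 + 1 + 1 + 4 + 4 = 12 = |G|. Linear characters come from the abelianisation; the 2-dimensional irreps have character r^k -> 2*cos(2*pi*j*k/6), reflections -> 0.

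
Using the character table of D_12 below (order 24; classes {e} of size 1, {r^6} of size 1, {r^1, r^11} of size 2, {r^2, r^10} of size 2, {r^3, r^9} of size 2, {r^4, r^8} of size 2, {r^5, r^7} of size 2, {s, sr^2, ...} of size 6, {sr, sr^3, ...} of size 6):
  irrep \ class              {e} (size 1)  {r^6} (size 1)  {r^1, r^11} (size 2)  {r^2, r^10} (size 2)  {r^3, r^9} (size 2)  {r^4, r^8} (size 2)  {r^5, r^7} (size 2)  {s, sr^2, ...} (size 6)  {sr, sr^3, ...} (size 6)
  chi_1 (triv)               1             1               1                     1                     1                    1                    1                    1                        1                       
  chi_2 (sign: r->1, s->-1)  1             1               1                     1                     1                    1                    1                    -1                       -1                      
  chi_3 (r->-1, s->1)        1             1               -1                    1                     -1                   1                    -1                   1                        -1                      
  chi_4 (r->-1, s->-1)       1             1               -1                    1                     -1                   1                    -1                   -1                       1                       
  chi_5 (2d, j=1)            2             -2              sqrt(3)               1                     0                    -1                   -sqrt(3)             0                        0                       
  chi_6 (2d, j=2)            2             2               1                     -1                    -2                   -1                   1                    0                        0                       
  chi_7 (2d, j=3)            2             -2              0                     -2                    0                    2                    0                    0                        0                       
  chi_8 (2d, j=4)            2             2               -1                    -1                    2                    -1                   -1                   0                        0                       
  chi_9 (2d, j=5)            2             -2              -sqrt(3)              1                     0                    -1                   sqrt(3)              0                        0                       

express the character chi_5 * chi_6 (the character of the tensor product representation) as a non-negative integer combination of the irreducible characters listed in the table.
chi_5 tensor chi_6 = chi_5 + chi_7 (all other irreducibles have multiplicity 0).

Proof sketch: The character of a tensor product is the pointwise product (chi_5 * chi_6)(C) = chi_5(C) * chi_6(C):
  {e}: (2)*(2), {r^6}: (-2)*(2), {r^1, r^11}: (sqrt(3))*(1), {r^2, r^10}: (1)*(-1), {r^3, r^9}: (0)*(-2), {r^4, r^8}: (-1)*(-1), {r^5, r^7}: (-sqrt(3))*(1), {s, sr^2, ...}: (0)*(0), {sr, sr^3, ...}: (0)*(0)
so (chi_5 * chi_6) takes values
  {e} -> 4, {r^6} -> -4, {r^1, r^11} -> sqrt(3), {r^2, r^10} -> -1, {r^3, r^9} -> 0, {r^4, r^8} -> 1, {r^5, r^7} -> -sqrt(3), {s, sr^2, ...} -> 0, {sr, sr^3, ...} -> 0.
Now take the inner product of this character with each irreducible chi from the table, <chi_5*chi_6, chi> = (1/24) sum_C |C| (chi_5*chi_6)(C) conj(chi(C)):
  <chi_5*chi_6, chi_1> = (1/24)[1*(4)*conj(1) + 1*(-4)*conj(1) + 2*(sqrt(3))*conj(1) + 2*(-1)*conj(1) + 2*(0)*conj(1) + 2*(1)*conj(1) + 2*(-sqrt(3))*conj(1) + 6*(0)*conj(1) + 6*(0)*conj(1)]
      = (1/24)[(4) + (-4) + (2*sqrt(3)) + (-2) + (0) + (2) + (-2*sqrt(3)) + (0) + (0)] = 0/24 = 0
  <chi_5*chi_6, chi_2> = (1/24)[1*(4)*conj(1) + 1*(-4)*conj(1) + 2*(sqrt(3))*conj(1) + 2*(-1)*conj(1) + 2*(0)*conj(1) + 2*(1)*conj(1) + 2*(-sqrt(3))*conj(1) + 6*(0)*conj(-1) + 6*(0)*conj(-1)]
      = (1/24)[(4) + (-4) + (2*sqrt(3)) + (-2) + (0) + (2) + (-2*sqrt(3)) + (0) + (0)] = 0/24 = 0
  <chi_5*chi_6, chi_3> = (1/24)[1*(4)*conj(1) + 1*(-4)*conj(1) + 2*(sqrt(3))*conj(-1) + 2*(-1)*conj(1) + 2*(0)*conj(-1) + 2*(1)*conj(1) + 2*(-sqrt(3))*conj(-1) + 6*(0)*conj(1) + 6*(0)*conj(-1)]
      = (1/24)[(4) + (-4) + (-2*sqrt(3)) + (-2) + (0) + (2) + (2*sqrt(3)) + (0) + (0)] = 0/24 = 0
  <chi_5*chi_6, chi_4> = (1/24)[1*(4)*conj(1) + 1*(-4)*conj(1) + 2*(sqrt(3))*conj(-1) + 2*(-1)*conj(1) + 2*(0)*conj(-1) + 2*(1)*conj(1) + 2*(-sqrt(3))*conj(-1) + 6*(0)*conj(-1) + 6*(0)*conj(1)]
      = (1/24)[(4) + (-4) + (-2*sqrt(3)) + (-2) + (0) + (2) + (2*sqrt(3)) + (0) + (0)] = 0/24 = 0
  <chi_5*chi_6, chi_5> = (1/24)[1*(4)*conj(2) + 1*(-4)*conj(-2) + 2*(sqrt(3))*conj(sqrt(3)) + 2*(-1)*conj(1) + 2*(0)*conj(0) + 2*(1)*conj(-1) + 2*(-sqrt(3))*conj(-sqrt(3)) + 6*(0)*conj(0) + 6*(0)*conj(0)]
      = (1/24)[(8) + (8) + (6) + (-2) + (0) + (-2) + (6) + (0) + (0)] = 24/24 = 1
  <chi_5*chi_6, chi_6> = (1/24)[1*(4)*conj(2) + 1*(-4)*conj(2) + 2*(sqrt(3))*conj(1) + 2*(-1)*conj(-1) + 2*(0)*conj(-2) + 2*(1)*conj(-1) + 2*(-sqrt(3))*conj(1) + 6*(0)*conj(0) + 6*(0)*conj(0)]
      = (1/24)[(8) + (-8) + (2*sqrt(3)) + (2) + (0) + (-2) + (-2*sqrt(3)) + (0) + (0)] = 0/24 = 0
  <chi_5*chi_6, chi_7> = (1/24)[1*(4)*conj(2) + 1*(-4)*conj(-2) + 2*(sqrt(3))*conj(0) + 2*(-1)*conj(-2) + 2*(0)*conj(0) + 2*(1)*conj(2) + 2*(-sqrt(3))*conj(0) + 6*(0)*conj(0) + 6*(0)*conj(0)]
      = (1/24)[(8) + (8) + (0) + (4) + (0) + (4) + (0) + (0) + (0)] = 24/24 = 1
  <chi_5*chi_6, chi_8> = (1/24)[1*(4)*conj(2) + 1*(-4)*conj(2) + 2*(sqrt(3))*conj(-1) + 2*(-1)*conj(-1) + 2*(0)*conj(2) + 2*(1)*conj(-1) + 2*(-sqrt(3))*conj(-1) + 6*(0)*conj(0) + 6*(0)*conj(0)]
      = (1/24)[(8) + (-8) + (-2*sqrt(3)) + (2) + (0) + (-2) + (2*sqrt(3)) + (0) + (0)] = 0/24 = 0
  <chi_5*chi_6, chi_9> = (1/24)[1*(4)*conj(2) + 1*(-4)*conj(-2) + 2*(sqrt(3))*conj(-sqrt(3)) + 2*(-1)*conj(1) + 2*(0)*conj(0) + 2*(1)*conj(-1) + 2*(-sqrt(3))*conj(sqrt(3)) + 6*(0)*conj(0) + 6*(0)*conj(0)]
      = (1/24)[(8) + (8) + (-6) + (-2) + (0) + (-2) + (-6) + (0) + (0)] = 0/24 = 0
Hence the multiplicities are chi_5: 1, chi_7: 1. Dimension check: dim(chi_5)*dim(chi_6) = 2*2 = 4 and sum (mult * dim) = 1*2 + 1*2 = 4.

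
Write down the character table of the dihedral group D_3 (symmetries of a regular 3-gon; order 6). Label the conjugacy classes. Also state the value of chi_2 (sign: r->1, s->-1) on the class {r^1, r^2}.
Conjugacy classes: {e} of size 1, {r^1, r^2} of size 2, {s, sr, ..., sr^2} of size 3.
Character table:
  irrep \ class              {e} (size 1)  {r^1, r^2} (size 2)  {s, sr, ..., sr^2} (size 3)
  chi_1 (triv)               1             1                    1                          
  chi_2 (sign: r->1, s->-1)  1             1                    -1                         
  chi_3 (2d, j=1)            2             -1                   0                          

Spot check: chi_2 (sign: r->1, s->-1) on {r^1, r^2} = 1.

Argument: D_3 has order 2*3 = 6 with 3 conjugacy classes, hence 3 irreducibles. Sum of squared dims 1 + 1 + 4 = 6 = |G|. Linear characters come from the abelianisation; the 2-dimensional irreps have character r^k -> 2*cos(2*pi*j*k/3), reflections -> 0.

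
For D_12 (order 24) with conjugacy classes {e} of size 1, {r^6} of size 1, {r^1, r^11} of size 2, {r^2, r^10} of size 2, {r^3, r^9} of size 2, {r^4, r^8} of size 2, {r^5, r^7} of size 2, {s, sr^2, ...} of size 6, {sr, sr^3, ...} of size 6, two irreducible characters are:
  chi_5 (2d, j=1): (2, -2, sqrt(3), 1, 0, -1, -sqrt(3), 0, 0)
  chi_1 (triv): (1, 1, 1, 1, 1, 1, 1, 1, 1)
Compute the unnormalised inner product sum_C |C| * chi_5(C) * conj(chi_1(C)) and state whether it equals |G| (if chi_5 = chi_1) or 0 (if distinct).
Sum = 0; so <chi_5, chi_1> = 0 (distinct irreducibles are orthogonal).

Derivation: Compute term by term over conjugacy classes (|C| * chi_5(C) * conj(chi_1(C))):
  1*(2)*conj(1) + 1*(-2)*conj(1) + 2*(sqrt(3))*conj(1) + 2*(1)*conj(1) + 2*(0)*conj(1) + 2*(-1)*conj(1) + 2*(-sqrt(3))*conj(1) + 6*(0)*conj(1) + 6*(0)*conj(1)
  = (2) + (-2) + (2*sqrt(3)) + (2) + (0) + (-2) + (-2*sqrt(3)) + (0) + (0)
  = 0.
Dividing by |G| = 24 gives 0/24 = 0, matching the row-orthogonality relation <chi_5, chi_1> = [chi_5 = chi_1].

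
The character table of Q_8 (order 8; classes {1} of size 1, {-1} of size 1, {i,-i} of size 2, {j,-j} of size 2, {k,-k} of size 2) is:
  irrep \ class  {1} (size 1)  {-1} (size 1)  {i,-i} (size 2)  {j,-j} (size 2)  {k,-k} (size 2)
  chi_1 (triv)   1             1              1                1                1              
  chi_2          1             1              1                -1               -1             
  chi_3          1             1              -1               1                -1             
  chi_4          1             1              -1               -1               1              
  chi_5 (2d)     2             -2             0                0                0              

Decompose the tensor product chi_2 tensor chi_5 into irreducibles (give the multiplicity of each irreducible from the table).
chi_2 tensor chi_5 = chi_5 (all other irreducibles have multiplicity 0).

Explanation: The character of a tensor product is the pointwise product (chi_2 * chi_5)(C) = chi_2(C) * chi_5(C):
  {1}: (1)*(2), {-1}: (1)*(-2), {i,-i}: (1)*(0), {j,-j}: (-1)*(0), {k,-k}: (-1)*(0)
so (chi_2 * chi_5) takes values
  {1} -> 2, {-1} -> -2, {i,-i} -> 0, {j,-j} -> 0, {k,-k} -> 0.
Now take the inner product of this character with each irreducible chi from the table, <chi_2*chi_5, chi> = (1/8) sum_C |C| (chi_2*chi_5)(C) conj(chi(C)):
  <chi_2*chi_5, chi_1> = (1/8)[1*(2)*conj(1) + 1*(-2)*conj(1) + 2*(0)*conj(1) + 2*(0)*conj(1) + 2*(0)*conj(1)]
      = (1/8)[(2) + (-2) + (0) + (0) + (0)] = 0/8 = 0
  <chi_2*chi_5, chi_2> = (1/8)[1*(2)*conj(1) + 1*(-2)*conj(1) + 2*(0)*conj(1) + 2*(0)*conj(-1) + 2*(0)*conj(-1)]
      = (1/8)[(2) + (-2) + (0) + (0) + (0)] = 0/8 = 0
  <chi_2*chi_5, chi_3> = (1/8)[1*(2)*conj(1) + 1*(-2)*conj(1) + 2*(0)*conj(-1) + 2*(0)*conj(1) + 2*(0)*conj(-1)]
      = (1/8)[(2) + (-2) + (0) + (0) + (0)] = 0/8 = 0
  <chi_2*chi_5, chi_4> = (1/8)[1*(2)*conj(1) + 1*(-2)*conj(1) + 2*(0)*conj(-1) + 2*(0)*conj(-1) + 2*(0)*conj(1)]
      = (1/8)[(2) + (-2) + (0) + (0) + (0)] = 0/8 = 0
  <chi_2*chi_5, chi_5> = (1/8)[1*(2)*conj(2) + 1*(-2)*conj(-2) + 2*(0)*conj(0) + 2*(0)*conj(0) + 2*(0)*conj(0)]
      = (1/8)[(4) + (4) + (0) + (0) + (0)] = 8/8 = 1
Hence the multiplicities are chi_5: 1. Dimension check: dim(chi_2)*dim(chi_5) = 1*2 = 2 and sum (mult * dim) = 1*2 = 2.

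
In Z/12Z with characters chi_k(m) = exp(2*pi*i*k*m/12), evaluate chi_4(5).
chi_4(5) = zeta_12^20 = exp(-2*I*pi/3)

Working: chi_4(5) = zeta_12^(4*5) = zeta_12^20. Since zeta_12^12 = 1, this equals zeta_12^8 = exp(2*pi*i*8/12) = exp(-2*I*pi/3).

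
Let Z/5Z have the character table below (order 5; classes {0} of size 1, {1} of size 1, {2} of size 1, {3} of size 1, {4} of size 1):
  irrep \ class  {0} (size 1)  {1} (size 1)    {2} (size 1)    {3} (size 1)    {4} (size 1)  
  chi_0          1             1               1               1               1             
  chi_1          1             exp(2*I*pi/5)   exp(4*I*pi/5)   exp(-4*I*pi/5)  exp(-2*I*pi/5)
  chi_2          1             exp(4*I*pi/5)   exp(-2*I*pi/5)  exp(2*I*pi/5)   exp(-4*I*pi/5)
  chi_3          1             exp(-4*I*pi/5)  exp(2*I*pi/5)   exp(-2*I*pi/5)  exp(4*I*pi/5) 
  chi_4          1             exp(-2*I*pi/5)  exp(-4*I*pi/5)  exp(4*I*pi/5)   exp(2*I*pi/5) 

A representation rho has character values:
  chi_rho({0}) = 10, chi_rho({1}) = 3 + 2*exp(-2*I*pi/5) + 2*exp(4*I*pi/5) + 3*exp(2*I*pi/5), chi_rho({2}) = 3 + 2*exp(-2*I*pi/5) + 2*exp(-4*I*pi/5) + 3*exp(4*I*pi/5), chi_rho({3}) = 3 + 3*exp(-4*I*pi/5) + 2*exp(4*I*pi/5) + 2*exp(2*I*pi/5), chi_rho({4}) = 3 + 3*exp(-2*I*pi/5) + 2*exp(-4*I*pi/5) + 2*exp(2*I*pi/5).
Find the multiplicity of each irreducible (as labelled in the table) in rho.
Multiplicities: chi_0: 3, chi_1: 3, chi_2: 2, chi_3: 0, chi_4: 2.

Working: Use <chi_rho, chi> = (1/|G|) sum_C |C| * chi_rho(C) * conj(chi(C)) with |G| = 5 for each irreducible chi in the table:
  <chi_rho, chi_0> = (1/5)[1*(10)*conj(1) + 1*(3 + 2*exp(-2*I*pi/5) + 2*exp(4*I*pi/5) + 3*exp(2*I*pi/5))*conj(1) + 1*(3 + 2*exp(-2*I*pi/5) + 2*exp(-4*I*pi/5) + 3*exp(4*I*pi/5))*conj(1) + 1*(3 + 3*exp(-4*I*pi/5) + 2*exp(4*I*pi/5) + 2*exp(2*I*pi/5))*conj(1) + 1*(3 + 3*exp(-2*I*pi/5) + 2*exp(-4*I*pi/5) + 2*exp(2*I*pi/5))*conj(1)]
      = (1/5)[(10) + (3 + 2*exp(-2*I*pi/5) + 2*exp(4*I*pi/5) + 3*exp(2*I*pi/5)) + (3 + 2*exp(-2*I*pi/5) + 2*exp(-4*I*pi/5) + 3*exp(4*I*pi/5)) + (3 + 3*exp(-4*I*pi/5) + 2*exp(4*I*pi/5) + 2*exp(2*I*pi/5)) + (3 + 3*exp(-2*I*pi/5) + 2*exp(-4*I*pi/5) + 2*exp(2*I*pi/5))] = 15/5 = 3
  <chi_rho, chi_1> = (1/5)[1*(10)*conj(1) + 1*(3 + 2*exp(-2*I*pi/5) + 2*exp(4*I*pi/5) + 3*exp(2*I*pi/5))*conj(exp(2*I*pi/5)) + 1*(3 + 2*exp(-2*I*pi/5) + 2*exp(-4*I*pi/5) + 3*exp(4*I*pi/5))*conj(exp(4*I*pi/5)) + 1*(3 + 3*exp(-4*I*pi/5) + 2*exp(4*I*pi/5) + 2*exp(2*I*pi/5))*conj(exp(-4*I*pi/5)) + 1*(3 + 3*exp(-2*I*pi/5) + 2*exp(-4*I*pi/5) + 2*exp(2*I*pi/5))*conj(exp(-2*I*pi/5))]
      = (1/5)[(10) + (3 + 3*exp(-2*I*pi/5) + 2*exp(-4*I*pi/5) + 2*exp(2*I*pi/5)) + (3 + 3*exp(-4*I*pi/5) + 2*exp(4*I*pi/5) + 2*exp(2*I*pi/5)) + (3 + 2*exp(-2*I*pi/5) + 2*exp(-4*I*pi/5) + 3*exp(4*I*pi/5)) + (3 + 2*exp(-2*I*pi/5) + 2*exp(4*I*pi/5) + 3*exp(2*I*pi/5))] = 15/5 = 3
  <chi_rho, chi_2> = (1/5)[1*(10)*conj(1) + 1*(3 + 2*exp(-2*I*pi/5) + 2*exp(4*I*pi/5) + 3*exp(2*I*pi/5))*conj(exp(4*I*pi/5)) + 1*(3 + 2*exp(-2*I*pi/5) + 2*exp(-4*I*pi/5) + 3*exp(4*I*pi/5))*conj(exp(-2*I*pi/5)) + 1*(3 + 3*exp(-4*I*pi/5) + 2*exp(4*I*pi/5) + 2*exp(2*I*pi/5))*conj(exp(2*I*pi/5)) + 1*(3 + 3*exp(-2*I*pi/5) + 2*exp(-4*I*pi/5) + 2*exp(2*I*pi/5))*conj(exp(-4*I*pi/5))]
      = (1/5)[(10) + (2 + 3*exp(-2*I*pi/5) + 3*exp(-4*I*pi/5) + 2*exp(4*I*pi/5)) + (2 + 2*exp(-2*I*pi/5) + 3*exp(-4*I*pi/5) + 3*exp(2*I*pi/5)) + (2 + 3*exp(-2*I*pi/5) + 3*exp(4*I*pi/5) + 2*exp(2*I*pi/5)) + (2 + 2*exp(-4*I*pi/5) + 3*exp(4*I*pi/5) + 3*exp(2*I*pi/5))] = 10/5 = 2
  <chi_rho, chi_3> = (1/5)[1*(10)*conj(1) + 1*(3 + 2*exp(-2*I*pi/5) + 2*exp(4*I*pi/5) + 3*exp(2*I*pi/5))*conj(exp(-4*I*pi/5)) + 1*(3 + 2*exp(-2*I*pi/5) + 2*exp(-4*I*pi/5) + 3*exp(4*I*pi/5))*conj(exp(2*I*pi/5)) + 1*(3 + 3*exp(-4*I*pi/5) + 2*exp(4*I*pi/5) + 2*exp(2*I*pi/5))*conj(exp(-2*I*pi/5)) + 1*(3 + 3*exp(-2*I*pi/5) + 2*exp(-4*I*pi/5) + 2*exp(2*I*pi/5))*conj(exp(4*I*pi/5))]
      = (1/5)[(10) + (2*exp(-2*I*pi/5) + 3*exp(-4*I*pi/5) + 3*exp(4*I*pi/5) + 2*exp(2*I*pi/5)) + (3*exp(-2*I*pi/5) + 2*exp(-4*I*pi/5) + 2*exp(4*I*pi/5) + 3*exp(2*I*pi/5)) + (3*exp(-2*I*pi/5) + 2*exp(-4*I*pi/5) + 2*exp(4*I*pi/5) + 3*exp(2*I*pi/5)) + (2*exp(-2*I*pi/5) + 3*exp(-4*I*pi/5) + 3*exp(4*I*pi/5) + 2*exp(2*I*pi/5))] = 0/5 = 0
  <chi_rho, chi_4> = (1/5)[1*(10)*conj(1) + 1*(3 + 2*exp(-2*I*pi/5) + 2*exp(4*I*pi/5) + 3*exp(2*I*pi/5))*conj(exp(-2*I*pi/5)) + 1*(3 + 2*exp(-2*I*pi/5) + 2*exp(-4*I*pi/5) + 3*exp(4*I*pi/5))*conj(exp(-4*I*pi/5)) + 1*(3 + 3*exp(-4*I*pi/5) + 2*exp(4*I*pi/5) + 2*exp(2*I*pi/5))*conj(exp(4*I*pi/5)) + 1*(3 + 3*exp(-2*I*pi/5) + 2*exp(-4*I*pi/5) + 2*exp(2*I*pi/5))*conj(exp(2*I*pi/5))]
      = (1/5)[(10) + (2 + 2*exp(-4*I*pi/5) + 3*exp(4*I*pi/5) + 3*exp(2*I*pi/5)) + (2 + 3*exp(-2*I*pi/5) + 3*exp(4*I*pi/5) + 2*exp(2*I*pi/5)) + (2 + 2*exp(-2*I*pi/5) + 3*exp(-4*I*pi/5) + 3*exp(2*I*pi/5)) + (2 + 3*exp(-2*I*pi/5) + 3*exp(-4*I*pi/5) + 2*exp(4*I*pi/5))] = 10/5 = 2
(Exp terms are combined using exp(i*s)*conj(exp(i*t)) = exp(i*(s-t)), and sums of them are collapsed using the identity that for every m > 1 the m distinct m-th roots of unity sum to 0, e.g. 1 + exp(2*I*pi/3) + exp(-2*I*pi/3) = 0.)
Dimension check: dim(rho) = sum (mult * dim) = 3*1 + 3*1 + 2*1 + 0*1 + 2*1 = 10 = chi_rho(e) = 10.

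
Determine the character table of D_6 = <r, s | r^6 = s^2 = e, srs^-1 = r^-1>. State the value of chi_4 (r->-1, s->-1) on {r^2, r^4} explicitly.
Conjugacy classes: {e} of size 1, {r^3} of size 1, {r^1, r^5} of size 2, {r^2, r^4} of size 2, {s, sr^2, ...} of size 3, {sr, sr^3, ...} of size 3.
Character table:
  irrep \ class              {e} (size 1)  {r^3} (size 1)  {r^1, r^5} (size 2)  {r^2, r^4} (size 2)  {s, sr^2, ...} (size 3)  {sr, sr^3, ...} (size 3)
  chi_1 (triv)               1             1               1                    1                    1                        1                       
  chi_2 (sign: r->1, s->-1)  1             1               1                    1                    -1                       -1                      
  chi_3 (r->-1, s->1)        1             -1              -1                   1                    1                        -1                      
  chi_4 (r->-1, s->-1)       1             -1              -1                   1                    -1                       1                       
  chi_5 (2d, j=1)            2             -2              1                    -1                   0                        0                       
  chi_6 (2d, j=2)            2             2               -1                   -1                   0                        0                       

Spot check: chi_4 (r->-1, s->-1) on {r^2, r^4} = 1.

Details: D_6 has order 2*6 = 12 with 6 conjugacy classes, hence 6 irreducibles. Sum of squared dims 1 + 1 + 1 + 1 + 4 + 4 = 12 = |G|. Linear characters come from the abelianisation; the 2-dimensional irreps have character r^k -> 2*cos(2*pi*j*k/6), reflections -> 0.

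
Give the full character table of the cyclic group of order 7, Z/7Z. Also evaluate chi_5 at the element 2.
Character table of Z/7Z (irreps indexed chi_0,...,chi_6 with chi_k(m) = zeta_7^(k*m), zeta_7 = exp(2*pi*i/7)):
  irrep \ class  {0} (size 1)  {1} (size 1)    {2} (size 1)    {3} (size 1)    {4} (size 1)    {5} (size 1)    {6} (size 1)  
  chi_0          1             1               1               1               1               1               1             
  chi_1          1             exp(2*I*pi/7)   exp(4*I*pi/7)   exp(6*I*pi/7)   exp(-6*I*pi/7)  exp(-4*I*pi/7)  exp(-2*I*pi/7)
  chi_2          1             exp(4*I*pi/7)   exp(-6*I*pi/7)  exp(-2*I*pi/7)  exp(2*I*pi/7)   exp(6*I*pi/7)   exp(-4*I*pi/7)
  chi_3          1             exp(6*I*pi/7)   exp(-2*I*pi/7)  exp(4*I*pi/7)   exp(-4*I*pi/7)  exp(2*I*pi/7)   exp(-6*I*pi/7)
  chi_4          1             exp(-6*I*pi/7)  exp(2*I*pi/7)   exp(-4*I*pi/7)  exp(4*I*pi/7)   exp(-2*I*pi/7)  exp(6*I*pi/7) 
  chi_5          1             exp(-4*I*pi/7)  exp(6*I*pi/7)   exp(2*I*pi/7)   exp(-2*I*pi/7)  exp(-6*I*pi/7)  exp(4*I*pi/7) 
  chi_6          1             exp(-2*I*pi/7)  exp(-4*I*pi/7)  exp(-6*I*pi/7)  exp(6*I*pi/7)   exp(4*I*pi/7)   exp(2*I*pi/7) 

Spot check: chi_5(2) = zeta_7^(5*2) = zeta_7^10 = exp(6*I*pi/7).

Derivation: Z/7Z is abelian, so all 7 irreducible complex representations are 1-dimensional. They are given by chi_k(m) = zeta_7^(k*m) for k = 0,...,6. Row orthogonality: sum_m chi_k(m) conj(chi_l(m)) = 7 * [k = l].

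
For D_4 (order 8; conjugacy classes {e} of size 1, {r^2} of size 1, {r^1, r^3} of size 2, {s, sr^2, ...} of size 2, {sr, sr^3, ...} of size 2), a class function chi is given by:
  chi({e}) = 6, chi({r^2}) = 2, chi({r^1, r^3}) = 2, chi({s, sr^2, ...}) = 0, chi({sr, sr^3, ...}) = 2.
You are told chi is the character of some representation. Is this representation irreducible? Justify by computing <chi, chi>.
Not irreducible (reducible): <chi, chi> = 7 > 1.

Details: <chi, chi> = (1/|G|) sum_C |C| * |chi(C)|^2 = (1/8)[1*|6|^2 + 1*|2|^2 + 2*|2|^2 + 2*|0|^2 + 2*|2|^2]
  = (1/8)[(36) + (4) + (8) + (0) + (8)] = 56/8 = 7.
A character is irreducible iff <chi, chi> = 1, so this representation is reducible.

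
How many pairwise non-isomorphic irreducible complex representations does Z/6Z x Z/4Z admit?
24

Solution. The number of irreducible complex representations of a finite group equals its number of conjugacy classes. Z/6Z x Z/4Z is abelian of order 24, so every element is its own conjugacy class: 24 classes, so Z/6Z x Z/4Z (order 24) has exactly 24 irreducible complex representations.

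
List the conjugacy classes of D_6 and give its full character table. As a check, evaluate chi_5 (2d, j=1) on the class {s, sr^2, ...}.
Conjugacy classes: {e} of size 1, {r^3} of size 1, {r^1, r^5} of size 2, {r^2, r^4} of size 2, {s, sr^2, ...} of size 3, {sr, sr^3, ...} of size 3.
Character table:
  irrep \ class              {e} (size 1)  {r^3} (size 1)  {r^1, r^5} (size 2)  {r^2, r^4} (size 2)  {s, sr^2, ...} (size 3)  {sr, sr^3, ...} (size 3)
  chi_1 (triv)               1             1               1                    1                    1                        1                       
  chi_2 (sign: r->1, s->-1)  1             1               1                    1                    -1                       -1                      
  chi_3 (r->-1, s->1)        1             -1              -1                   1                    1                        -1                      
  chi_4 (r->-1, s->-1)       1             -1              -1                   1                    -1                       1                       
  chi_5 (2d, j=1)            2             -2              1                    -1                   0                        0                       
  chi_6 (2d, j=2)            2             2               -1                   -1                   0                        0                       

Spot check: chi_5 (2d, j=1) on {s, sr^2, ...} = 0.

D_6 has order 2*6 = 12 with 6 conjugacy classes, hence 6 irreducibles. Sum of squared dims 1 + 1 + 1 + 1 + 4 + 4 = 12 = |G|. Linear characters come from the abelianisation; the 2-dimensional irreps have character r^k -> 2*cos(2*pi*j*k/6), reflections -> 0.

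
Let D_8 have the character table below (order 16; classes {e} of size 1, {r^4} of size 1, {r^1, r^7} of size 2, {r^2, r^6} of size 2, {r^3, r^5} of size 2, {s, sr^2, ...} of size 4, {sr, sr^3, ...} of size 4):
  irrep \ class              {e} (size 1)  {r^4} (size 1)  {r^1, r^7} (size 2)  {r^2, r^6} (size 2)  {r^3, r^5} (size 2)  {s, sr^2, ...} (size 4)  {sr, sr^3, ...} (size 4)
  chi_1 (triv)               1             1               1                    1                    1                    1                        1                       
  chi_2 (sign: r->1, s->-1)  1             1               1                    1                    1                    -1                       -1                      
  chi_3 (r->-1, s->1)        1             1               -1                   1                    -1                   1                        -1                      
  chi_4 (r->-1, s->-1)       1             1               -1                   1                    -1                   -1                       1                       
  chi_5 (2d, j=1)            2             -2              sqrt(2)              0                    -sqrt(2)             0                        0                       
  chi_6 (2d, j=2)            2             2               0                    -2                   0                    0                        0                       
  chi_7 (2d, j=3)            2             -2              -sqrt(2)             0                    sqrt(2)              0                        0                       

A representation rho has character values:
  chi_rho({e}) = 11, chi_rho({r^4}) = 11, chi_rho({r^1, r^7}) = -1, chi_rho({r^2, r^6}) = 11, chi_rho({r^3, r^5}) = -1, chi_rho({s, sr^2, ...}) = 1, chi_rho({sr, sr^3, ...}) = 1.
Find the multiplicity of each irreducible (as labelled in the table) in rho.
Multiplicities: chi_1: 3, chi_2: 2, chi_3: 3, chi_4: 3, chi_5: 0, chi_6: 0, chi_7: 0.

Argument: Use <chi_rho, chi> = (1/|G|) sum_C |C| * chi_rho(C) * conj(chi(C)) with |G| = 16 for each irreducible chi in the table:
  <chi_rho, chi_1> = (1/16)[1*(11)*conj(1) + 1*(11)*conj(1) + 2*(-1)*conj(1) + 2*(11)*conj(1) + 2*(-1)*conj(1) + 4*(1)*conj(1) + 4*(1)*conj(1)]
      = (1/16)[(11) + (11) + (-2) + (22) + (-2) + (4) + (4)] = 48/16 = 3
  <chi_rho, chi_2> = (1/16)[1*(11)*conj(1) + 1*(11)*conj(1) + 2*(-1)*conj(1) + 2*(11)*conj(1) + 2*(-1)*conj(1) + 4*(1)*conj(-1) + 4*(1)*conj(-1)]
      = (1/16)[(11) + (11) + (-2) + (22) + (-2) + (-4) + (-4)] = 32/16 = 2
  <chi_rho, chi_3> = (1/16)[1*(11)*conj(1) + 1*(11)*conj(1) + 2*(-1)*conj(-1) + 2*(11)*conj(1) + 2*(-1)*conj(-1) + 4*(1)*conj(1) + 4*(1)*conj(-1)]
      = (1/16)[(11) + (11) + (2) + (22) + (2) + (4) + (-4)] = 48/16 = 3
  <chi_rho, chi_4> = (1/16)[1*(11)*conj(1) + 1*(11)*conj(1) + 2*(-1)*conj(-1) + 2*(11)*conj(1) + 2*(-1)*conj(-1) + 4*(1)*conj(-1) + 4*(1)*conj(1)]
      = (1/16)[(11) + (11) + (2) + (22) + (2) + (-4) + (4)] = 48/16 = 3
  <chi_rho, chi_5> = (1/16)[1*(11)*conj(2) + 1*(11)*conj(-2) + 2*(-1)*conj(sqrt(2)) + 2*(11)*conj(0) + 2*(-1)*conj(-sqrt(2)) + 4*(1)*conj(0) + 4*(1)*conj(0)]
      = (1/16)[(22) + (-22) + (-2*sqrt(2)) + (0) + (2*sqrt(2)) + (0) + (0)] = 0/16 = 0
  <chi_rho, chi_6> = (1/16)[1*(11)*conj(2) + 1*(11)*conj(2) + 2*(-1)*conj(0) + 2*(11)*conj(-2) + 2*(-1)*conj(0) + 4*(1)*conj(0) + 4*(1)*conj(0)]
      = (1/16)[(22) + (22) + (0) + (-44) + (0) + (0) + (0)] = 0/16 = 0
  <chi_rho, chi_7> = (1/16)[1*(11)*conj(2) + 1*(11)*conj(-2) + 2*(-1)*conj(-sqrt(2)) + 2*(11)*conj(0) + 2*(-1)*conj(sqrt(2)) + 4*(1)*conj(0) + 4*(1)*conj(0)]
      = (1/16)[(22) + (-22) + (2*sqrt(2)) + (0) + (-2*sqrt(2)) + (0) + (0)] = 0/16 = 0
Dimension check: dim(rho) = sum (mult * dim) = 3*1 + 2*1 + 3*1 + 3*1 + 0*2 + 0*2 + 0*2 = 11 = chi_rho(e) = 11.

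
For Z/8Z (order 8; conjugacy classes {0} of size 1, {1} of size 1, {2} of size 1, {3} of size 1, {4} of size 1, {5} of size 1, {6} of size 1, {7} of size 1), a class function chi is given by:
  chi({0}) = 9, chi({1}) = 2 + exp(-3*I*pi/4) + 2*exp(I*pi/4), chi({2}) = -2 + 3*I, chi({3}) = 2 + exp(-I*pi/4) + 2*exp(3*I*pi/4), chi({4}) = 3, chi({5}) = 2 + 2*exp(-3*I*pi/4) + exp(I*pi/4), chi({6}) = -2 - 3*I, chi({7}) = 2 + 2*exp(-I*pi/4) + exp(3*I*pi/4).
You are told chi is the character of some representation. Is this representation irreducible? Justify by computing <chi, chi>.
Not irreducible (reducible): <chi, chi> = 17 > 1.

Derivation: <chi, chi> = (1/|G|) sum_C |C| * |chi(C)|^2 = (1/8)[1*|9|^2 + 1*|2 + exp(-3*I*pi/4) + 2*exp(I*pi/4)|^2 + 1*|-2 + 3*I|^2 + 1*|2 + exp(-I*pi/4) + 2*exp(3*I*pi/4)|^2 + 1*|3|^2 + 1*|2 + 2*exp(-3*I*pi/4) + exp(I*pi/4)|^2 + 1*|-2 - 3*I|^2 + 1*|2 + 2*exp(-I*pi/4) + exp(3*I*pi/4)|^2]
  = (1/8)[(81) + (5 + 4*exp(-I*pi/4) + 2*exp(-3*I*pi/4) + 2*exp(3*I*pi/4) + 4*exp(I*pi/4)) + (13) + (5 + 4*exp(-3*I*pi/4) + 2*exp(-I*pi/4) + 2*exp(I*pi/4) + 4*exp(3*I*pi/4)) + (9) + (5 + 4*exp(-3*I*pi/4) + 2*exp(-I*pi/4) + 2*exp(I*pi/4) + 4*exp(3*I*pi/4)) + (13) + (5 + 4*exp(-I*pi/4) + 2*exp(-3*I*pi/4) + 2*exp(3*I*pi/4) + 4*exp(I*pi/4))] = 136/8 = 17.
(Exp terms are combined using exp(i*s)*conj(exp(i*t)) = exp(i*(s-t)), and sums of them are collapsed using the identity that for every m > 1 the m distinct m-th roots of unity sum to 0, e.g. 1 + exp(2*I*pi/3) + exp(-2*I*pi/3) = 0.)
A character is irreducible iff <chi, chi> = 1, so this representation is reducible.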